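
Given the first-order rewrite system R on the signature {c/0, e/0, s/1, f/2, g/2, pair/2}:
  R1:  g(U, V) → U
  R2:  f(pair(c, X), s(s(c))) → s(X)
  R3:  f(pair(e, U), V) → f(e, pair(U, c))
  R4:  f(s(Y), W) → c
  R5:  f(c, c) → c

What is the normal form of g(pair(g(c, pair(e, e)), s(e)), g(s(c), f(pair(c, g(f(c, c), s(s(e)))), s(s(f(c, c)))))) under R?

pair(c, s(e))

1. g(pair(g(c, pair(e, e)), s(e)), g(s(c), f(pair(c, g(f(c, c), s(s(e)))), s(s(f(c, c))))))  →  pair(g(c, pair(e, e)), s(e))   [R1 at ε]
2. pair(g(c, pair(e, e)), s(e))  →  pair(c, s(e))   [R1 at 1]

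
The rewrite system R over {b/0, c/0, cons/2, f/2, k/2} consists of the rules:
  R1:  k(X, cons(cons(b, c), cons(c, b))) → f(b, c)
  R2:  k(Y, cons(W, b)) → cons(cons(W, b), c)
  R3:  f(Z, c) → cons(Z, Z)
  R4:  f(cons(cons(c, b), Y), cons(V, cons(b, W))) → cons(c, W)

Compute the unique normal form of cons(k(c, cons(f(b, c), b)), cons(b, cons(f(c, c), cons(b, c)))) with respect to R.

1. cons(k(c, cons(f(b, c), b)), cons(b, cons(f(c, c), cons(b, c))))  →  cons(cons(cons(f(b, c), b), c), cons(b, cons(f(c, c), cons(b, c))))   [R2 at 1]
2. cons(cons(cons(f(b, c), b), c), cons(b, cons(f(c, c), cons(b, c))))  →  cons(cons(cons(cons(b, b), b), c), cons(b, cons(f(c, c), cons(b, c))))   [R3 at 1.1.1]
3. cons(cons(cons(cons(b, b), b), c), cons(b, cons(f(c, c), cons(b, c))))  →  cons(cons(cons(cons(b, b), b), c), cons(b, cons(cons(c, c), cons(b, c))))   [R3 at 2.2.1]

cons(cons(cons(cons(b, b), b), c), cons(b, cons(cons(c, c), cons(b, c))))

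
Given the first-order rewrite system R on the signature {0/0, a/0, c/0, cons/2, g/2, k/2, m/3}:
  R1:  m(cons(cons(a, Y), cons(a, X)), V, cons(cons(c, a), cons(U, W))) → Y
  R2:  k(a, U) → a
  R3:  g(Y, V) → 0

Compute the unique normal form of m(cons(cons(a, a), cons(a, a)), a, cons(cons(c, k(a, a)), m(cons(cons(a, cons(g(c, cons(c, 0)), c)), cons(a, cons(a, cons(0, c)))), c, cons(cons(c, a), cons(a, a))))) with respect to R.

a

1. m(cons(cons(a, a), cons(a, a)), a, cons(cons(c, k(a, a)), m(cons(cons(a, cons(g(c, cons(c, 0)), c)), cons(a, cons(a, cons(0, c)))), c, cons(cons(c, a), cons(a, a)))))  →  m(cons(cons(a, a), cons(a, a)), a, cons(cons(c, a), m(cons(cons(a, cons(g(c, cons(c, 0)), c)), cons(a, cons(a, cons(0, c)))), c, cons(cons(c, a), cons(a, a)))))   [R2 at 3.1.2]
2. m(cons(cons(a, a), cons(a, a)), a, cons(cons(c, a), m(cons(cons(a, cons(g(c, cons(c, 0)), c)), cons(a, cons(a, cons(0, c)))), c, cons(cons(c, a), cons(a, a)))))  →  m(cons(cons(a, a), cons(a, a)), a, cons(cons(c, a), cons(g(c, cons(c, 0)), c)))   [R1 at 3.2]
3. m(cons(cons(a, a), cons(a, a)), a, cons(cons(c, a), cons(g(c, cons(c, 0)), c)))  →  a   [R1 at ε]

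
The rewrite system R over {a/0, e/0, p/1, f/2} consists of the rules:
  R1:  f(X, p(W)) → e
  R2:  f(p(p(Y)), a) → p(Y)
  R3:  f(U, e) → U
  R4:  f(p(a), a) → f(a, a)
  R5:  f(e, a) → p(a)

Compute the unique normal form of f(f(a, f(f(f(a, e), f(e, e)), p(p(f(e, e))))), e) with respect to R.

1. f(f(a, f(f(f(a, e), f(e, e)), p(p(f(e, e))))), e)  →  f(a, f(f(f(a, e), f(e, e)), p(p(f(e, e)))))   [R3 at ε]
2. f(a, f(f(f(a, e), f(e, e)), p(p(f(e, e)))))  →  f(a, e)   [R1 at 2]
3. f(a, e)  →  a   [R3 at ε]

a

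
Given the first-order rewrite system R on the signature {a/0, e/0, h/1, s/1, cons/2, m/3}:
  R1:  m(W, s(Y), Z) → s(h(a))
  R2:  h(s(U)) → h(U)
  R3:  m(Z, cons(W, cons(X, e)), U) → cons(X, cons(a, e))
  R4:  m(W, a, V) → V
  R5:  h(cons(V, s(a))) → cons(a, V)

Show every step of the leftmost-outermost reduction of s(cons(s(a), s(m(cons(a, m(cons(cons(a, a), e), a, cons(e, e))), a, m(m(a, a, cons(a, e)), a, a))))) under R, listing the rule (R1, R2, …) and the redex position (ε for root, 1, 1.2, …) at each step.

1. s(cons(s(a), s(m(cons(a, m(cons(cons(a, a), e), a, cons(e, e))), a, m(m(a, a, cons(a, e)), a, a)))))  →  s(cons(s(a), s(m(m(a, a, cons(a, e)), a, a))))   [R4 at 1.2.1]
2. s(cons(s(a), s(m(m(a, a, cons(a, e)), a, a))))  →  s(cons(s(a), s(a)))   [R4 at 1.2.1]

s(cons(s(a), s(a)))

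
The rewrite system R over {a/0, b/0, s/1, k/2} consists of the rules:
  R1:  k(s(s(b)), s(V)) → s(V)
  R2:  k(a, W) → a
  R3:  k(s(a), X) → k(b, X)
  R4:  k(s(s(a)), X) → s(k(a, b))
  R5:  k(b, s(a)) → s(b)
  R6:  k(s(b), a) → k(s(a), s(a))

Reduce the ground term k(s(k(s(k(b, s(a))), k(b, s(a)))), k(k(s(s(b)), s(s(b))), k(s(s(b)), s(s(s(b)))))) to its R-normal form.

s(s(s(b)))

1. k(s(k(s(k(b, s(a))), k(b, s(a)))), k(k(s(s(b)), s(s(b))), k(s(s(b)), s(s(s(b))))))  →  k(s(k(s(s(b)), k(b, s(a)))), k(k(s(s(b)), s(s(b))), k(s(s(b)), s(s(s(b))))))   [R5 at 1.1.1.1]
2. k(s(k(s(s(b)), k(b, s(a)))), k(k(s(s(b)), s(s(b))), k(s(s(b)), s(s(s(b))))))  →  k(s(k(s(s(b)), s(b))), k(k(s(s(b)), s(s(b))), k(s(s(b)), s(s(s(b))))))   [R5 at 1.1.2]
3. k(s(k(s(s(b)), s(b))), k(k(s(s(b)), s(s(b))), k(s(s(b)), s(s(s(b))))))  →  k(s(s(b)), k(k(s(s(b)), s(s(b))), k(s(s(b)), s(s(s(b))))))   [R1 at 1.1]
4. k(s(s(b)), k(k(s(s(b)), s(s(b))), k(s(s(b)), s(s(s(b))))))  →  k(s(s(b)), k(s(s(b)), k(s(s(b)), s(s(s(b))))))   [R1 at 2.1]
5. k(s(s(b)), k(s(s(b)), k(s(s(b)), s(s(s(b))))))  →  k(s(s(b)), k(s(s(b)), s(s(s(b)))))   [R1 at 2.2]
6. k(s(s(b)), k(s(s(b)), s(s(s(b)))))  →  k(s(s(b)), s(s(s(b))))   [R1 at 2]
7. k(s(s(b)), s(s(s(b))))  →  s(s(s(b)))   [R1 at ε]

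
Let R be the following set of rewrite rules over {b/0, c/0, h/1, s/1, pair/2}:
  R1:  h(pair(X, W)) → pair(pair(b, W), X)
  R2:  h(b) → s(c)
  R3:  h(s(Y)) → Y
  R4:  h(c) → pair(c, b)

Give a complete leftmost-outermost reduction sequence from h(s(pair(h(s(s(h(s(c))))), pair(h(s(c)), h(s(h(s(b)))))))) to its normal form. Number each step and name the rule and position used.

pair(s(c), pair(c, b))

1. h(s(pair(h(s(s(h(s(c))))), pair(h(s(c)), h(s(h(s(b))))))))  →  pair(h(s(s(h(s(c))))), pair(h(s(c)), h(s(h(s(b))))))   [R3 at ε]
2. pair(h(s(s(h(s(c))))), pair(h(s(c)), h(s(h(s(b))))))  →  pair(s(h(s(c))), pair(h(s(c)), h(s(h(s(b))))))   [R3 at 1]
3. pair(s(h(s(c))), pair(h(s(c)), h(s(h(s(b))))))  →  pair(s(c), pair(h(s(c)), h(s(h(s(b))))))   [R3 at 1.1]
4. pair(s(c), pair(h(s(c)), h(s(h(s(b))))))  →  pair(s(c), pair(c, h(s(h(s(b))))))   [R3 at 2.1]
5. pair(s(c), pair(c, h(s(h(s(b))))))  →  pair(s(c), pair(c, h(s(b))))   [R3 at 2.2]
6. pair(s(c), pair(c, h(s(b))))  →  pair(s(c), pair(c, b))   [R3 at 2.2]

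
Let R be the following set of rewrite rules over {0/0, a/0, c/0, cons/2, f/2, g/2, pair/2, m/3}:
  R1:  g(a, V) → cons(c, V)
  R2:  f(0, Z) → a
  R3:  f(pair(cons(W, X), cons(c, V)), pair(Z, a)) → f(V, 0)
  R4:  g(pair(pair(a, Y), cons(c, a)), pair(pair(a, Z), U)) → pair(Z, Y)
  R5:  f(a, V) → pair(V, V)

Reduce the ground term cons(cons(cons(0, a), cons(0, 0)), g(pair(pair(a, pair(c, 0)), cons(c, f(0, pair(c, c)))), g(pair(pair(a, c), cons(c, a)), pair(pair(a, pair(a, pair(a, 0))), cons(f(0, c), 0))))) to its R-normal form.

1. cons(cons(cons(0, a), cons(0, 0)), g(pair(pair(a, pair(c, 0)), cons(c, f(0, pair(c, c)))), g(pair(pair(a, c), cons(c, a)), pair(pair(a, pair(a, pair(a, 0))), cons(f(0, c), 0)))))  →  cons(cons(cons(0, a), cons(0, 0)), g(pair(pair(a, pair(c, 0)), cons(c, a)), g(pair(pair(a, c), cons(c, a)), pair(pair(a, pair(a, pair(a, 0))), cons(f(0, c), 0)))))   [R2 at 2.1.2.2]
2. cons(cons(cons(0, a), cons(0, 0)), g(pair(pair(a, pair(c, 0)), cons(c, a)), g(pair(pair(a, c), cons(c, a)), pair(pair(a, pair(a, pair(a, 0))), cons(f(0, c), 0)))))  →  cons(cons(cons(0, a), cons(0, 0)), g(pair(pair(a, pair(c, 0)), cons(c, a)), pair(pair(a, pair(a, 0)), c)))   [R4 at 2.2]
3. cons(cons(cons(0, a), cons(0, 0)), g(pair(pair(a, pair(c, 0)), cons(c, a)), pair(pair(a, pair(a, 0)), c)))  →  cons(cons(cons(0, a), cons(0, 0)), pair(pair(a, 0), pair(c, 0)))   [R4 at 2]

cons(cons(cons(0, a), cons(0, 0)), pair(pair(a, 0), pair(c, 0)))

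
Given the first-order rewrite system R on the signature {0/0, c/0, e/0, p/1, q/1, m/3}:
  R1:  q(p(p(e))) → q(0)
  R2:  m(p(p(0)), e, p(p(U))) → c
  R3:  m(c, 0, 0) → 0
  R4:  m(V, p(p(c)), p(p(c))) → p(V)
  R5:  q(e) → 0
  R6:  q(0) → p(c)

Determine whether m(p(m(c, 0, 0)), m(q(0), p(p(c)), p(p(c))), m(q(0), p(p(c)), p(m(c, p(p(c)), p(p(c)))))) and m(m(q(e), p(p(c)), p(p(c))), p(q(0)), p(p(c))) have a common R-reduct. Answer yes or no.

yes — NF(t₁) = p(p(0)), NF(t₂) = p(p(0))

Reduce t₁ = m(p(m(c, 0, 0)), m(q(0), p(p(c)), p(p(c))), m(q(0), p(p(c)), p(m(c, p(p(c)), p(p(c)))))):
1. m(p(m(c, 0, 0)), m(q(0), p(p(c)), p(p(c))), m(q(0), p(p(c)), p(m(c, p(p(c)), p(p(c))))))  →  m(p(0), m(q(0), p(p(c)), p(p(c))), m(q(0), p(p(c)), p(m(c, p(p(c)), p(p(c))))))   [R3 at 1.1]
2. m(p(0), m(q(0), p(p(c)), p(p(c))), m(q(0), p(p(c)), p(m(c, p(p(c)), p(p(c))))))  →  m(p(0), p(q(0)), m(q(0), p(p(c)), p(m(c, p(p(c)), p(p(c))))))   [R4 at 2]
3. m(p(0), p(q(0)), m(q(0), p(p(c)), p(m(c, p(p(c)), p(p(c))))))  →  m(p(0), p(p(c)), m(q(0), p(p(c)), p(m(c, p(p(c)), p(p(c))))))   [R6 at 2.1]
4. m(p(0), p(p(c)), m(q(0), p(p(c)), p(m(c, p(p(c)), p(p(c))))))  →  m(p(0), p(p(c)), m(p(c), p(p(c)), p(m(c, p(p(c)), p(p(c))))))   [R6 at 3.1]
5. m(p(0), p(p(c)), m(p(c), p(p(c)), p(m(c, p(p(c)), p(p(c))))))  →  m(p(0), p(p(c)), m(p(c), p(p(c)), p(p(c))))   [R4 at 3.3.1]
6. m(p(0), p(p(c)), m(p(c), p(p(c)), p(p(c))))  →  m(p(0), p(p(c)), p(p(c)))   [R4 at 3]
7. m(p(0), p(p(c)), p(p(c)))  →  p(p(0))   [R4 at ε]

Reduce t₂ = m(m(q(e), p(p(c)), p(p(c))), p(q(0)), p(p(c))):
1. m(m(q(e), p(p(c)), p(p(c))), p(q(0)), p(p(c)))  →  m(p(q(e)), p(q(0)), p(p(c)))   [R4 at 1]
2. m(p(q(e)), p(q(0)), p(p(c)))  →  m(p(0), p(q(0)), p(p(c)))   [R5 at 1.1]
3. m(p(0), p(q(0)), p(p(c)))  →  m(p(0), p(p(c)), p(p(c)))   [R6 at 2.1]
4. m(p(0), p(p(c)), p(p(c)))  →  p(p(0))   [R4 at ε]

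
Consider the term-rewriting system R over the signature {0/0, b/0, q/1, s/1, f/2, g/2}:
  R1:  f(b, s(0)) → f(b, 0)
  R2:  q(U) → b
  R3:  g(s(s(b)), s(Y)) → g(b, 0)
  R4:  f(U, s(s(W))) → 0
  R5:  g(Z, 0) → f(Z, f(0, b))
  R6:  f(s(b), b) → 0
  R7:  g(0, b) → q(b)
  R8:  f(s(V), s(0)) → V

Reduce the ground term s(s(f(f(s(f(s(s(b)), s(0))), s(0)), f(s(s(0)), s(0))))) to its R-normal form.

s(s(b))

1. s(s(f(f(s(f(s(s(b)), s(0))), s(0)), f(s(s(0)), s(0)))))  →  s(s(f(f(s(s(b)), s(0)), f(s(s(0)), s(0)))))   [R8 at 1.1.1]
2. s(s(f(f(s(s(b)), s(0)), f(s(s(0)), s(0)))))  →  s(s(f(s(b), f(s(s(0)), s(0)))))   [R8 at 1.1.1]
3. s(s(f(s(b), f(s(s(0)), s(0)))))  →  s(s(f(s(b), s(0))))   [R8 at 1.1.2]
4. s(s(f(s(b), s(0))))  →  s(s(b))   [R8 at 1.1]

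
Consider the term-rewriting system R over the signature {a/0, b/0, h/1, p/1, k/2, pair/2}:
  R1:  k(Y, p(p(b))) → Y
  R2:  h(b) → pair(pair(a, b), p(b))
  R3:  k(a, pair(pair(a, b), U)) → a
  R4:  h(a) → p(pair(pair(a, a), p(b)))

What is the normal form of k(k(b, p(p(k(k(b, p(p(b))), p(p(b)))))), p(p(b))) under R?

b

1. k(k(b, p(p(k(k(b, p(p(b))), p(p(b)))))), p(p(b)))  →  k(b, p(p(k(k(b, p(p(b))), p(p(b))))))   [R1 at ε]
2. k(b, p(p(k(k(b, p(p(b))), p(p(b))))))  →  k(b, p(p(k(b, p(p(b))))))   [R1 at 2.1.1]
3. k(b, p(p(k(b, p(p(b))))))  →  k(b, p(p(b)))   [R1 at 2.1.1]
4. k(b, p(p(b)))  →  b   [R1 at ε]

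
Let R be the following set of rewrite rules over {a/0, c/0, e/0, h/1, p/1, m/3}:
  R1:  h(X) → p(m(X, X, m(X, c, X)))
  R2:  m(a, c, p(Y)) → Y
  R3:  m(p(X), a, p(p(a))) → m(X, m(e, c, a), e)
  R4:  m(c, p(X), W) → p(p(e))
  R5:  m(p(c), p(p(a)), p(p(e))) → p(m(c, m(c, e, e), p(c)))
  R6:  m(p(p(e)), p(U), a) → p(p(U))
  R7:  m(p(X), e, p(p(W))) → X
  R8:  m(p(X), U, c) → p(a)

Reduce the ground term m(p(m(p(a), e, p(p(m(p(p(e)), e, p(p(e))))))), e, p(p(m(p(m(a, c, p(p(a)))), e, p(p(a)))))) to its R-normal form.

a

1. m(p(m(p(a), e, p(p(m(p(p(e)), e, p(p(e))))))), e, p(p(m(p(m(a, c, p(p(a)))), e, p(p(a))))))  →  m(p(a), e, p(p(m(p(p(e)), e, p(p(e))))))   [R7 at ε]
2. m(p(a), e, p(p(m(p(p(e)), e, p(p(e))))))  →  a   [R7 at ε]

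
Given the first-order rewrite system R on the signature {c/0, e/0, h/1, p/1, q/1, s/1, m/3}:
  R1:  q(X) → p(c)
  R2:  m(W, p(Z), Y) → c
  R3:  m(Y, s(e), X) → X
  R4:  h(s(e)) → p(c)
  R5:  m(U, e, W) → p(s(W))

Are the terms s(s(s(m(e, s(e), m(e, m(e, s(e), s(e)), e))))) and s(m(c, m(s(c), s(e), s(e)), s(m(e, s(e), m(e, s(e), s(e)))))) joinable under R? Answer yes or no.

Reduce t₁ = s(s(s(m(e, s(e), m(e, m(e, s(e), s(e)), e))))):
1. s(s(s(m(e, s(e), m(e, m(e, s(e), s(e)), e)))))  →  s(s(s(m(e, m(e, s(e), s(e)), e))))   [R3 at 1.1.1]
2. s(s(s(m(e, m(e, s(e), s(e)), e))))  →  s(s(s(m(e, s(e), e))))   [R3 at 1.1.1.2]
3. s(s(s(m(e, s(e), e))))  →  s(s(s(e)))   [R3 at 1.1.1]

Reduce t₂ = s(m(c, m(s(c), s(e), s(e)), s(m(e, s(e), m(e, s(e), s(e)))))):
1. s(m(c, m(s(c), s(e), s(e)), s(m(e, s(e), m(e, s(e), s(e))))))  →  s(m(c, s(e), s(m(e, s(e), m(e, s(e), s(e))))))   [R3 at 1.2]
2. s(m(c, s(e), s(m(e, s(e), m(e, s(e), s(e))))))  →  s(s(m(e, s(e), m(e, s(e), s(e)))))   [R3 at 1]
3. s(s(m(e, s(e), m(e, s(e), s(e)))))  →  s(s(m(e, s(e), s(e))))   [R3 at 1.1]
4. s(s(m(e, s(e), s(e))))  →  s(s(s(e)))   [R3 at 1.1]

yes — NF(t₁) = s(s(s(e))), NF(t₂) = s(s(s(e)))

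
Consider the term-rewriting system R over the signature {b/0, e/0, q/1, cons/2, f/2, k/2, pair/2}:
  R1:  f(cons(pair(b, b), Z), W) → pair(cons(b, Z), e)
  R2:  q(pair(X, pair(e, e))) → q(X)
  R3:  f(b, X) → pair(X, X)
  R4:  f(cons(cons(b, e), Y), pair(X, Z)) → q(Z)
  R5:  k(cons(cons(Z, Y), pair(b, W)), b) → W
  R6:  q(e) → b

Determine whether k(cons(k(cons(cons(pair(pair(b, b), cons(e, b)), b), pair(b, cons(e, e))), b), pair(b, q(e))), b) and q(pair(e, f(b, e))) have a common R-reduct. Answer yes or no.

Reduce t₁ = k(cons(k(cons(cons(pair(pair(b, b), cons(e, b)), b), pair(b, cons(e, e))), b), pair(b, q(e))), b):
1. k(cons(k(cons(cons(pair(pair(b, b), cons(e, b)), b), pair(b, cons(e, e))), b), pair(b, q(e))), b)  →  k(cons(cons(e, e), pair(b, q(e))), b)   [R5 at 1.1]
2. k(cons(cons(e, e), pair(b, q(e))), b)  →  q(e)   [R5 at ε]
3. q(e)  →  b   [R6 at ε]

Reduce t₂ = q(pair(e, f(b, e))):
1. q(pair(e, f(b, e)))  →  q(pair(e, pair(e, e)))   [R3 at 1.2]
2. q(pair(e, pair(e, e)))  →  q(e)   [R2 at ε]
3. q(e)  →  b   [R6 at ε]

yes — NF(t₁) = b, NF(t₂) = b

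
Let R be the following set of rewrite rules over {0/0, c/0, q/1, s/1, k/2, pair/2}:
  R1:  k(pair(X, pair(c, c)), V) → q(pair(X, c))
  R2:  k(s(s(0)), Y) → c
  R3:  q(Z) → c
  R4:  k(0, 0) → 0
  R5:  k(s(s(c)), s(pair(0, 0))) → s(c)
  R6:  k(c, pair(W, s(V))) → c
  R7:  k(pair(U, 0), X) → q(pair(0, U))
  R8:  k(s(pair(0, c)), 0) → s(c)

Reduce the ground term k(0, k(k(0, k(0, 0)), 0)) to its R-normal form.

0

1. k(0, k(k(0, k(0, 0)), 0))  →  k(0, k(k(0, 0), 0))   [R4 at 2.1.2]
2. k(0, k(k(0, 0), 0))  →  k(0, k(0, 0))   [R4 at 2.1]
3. k(0, k(0, 0))  →  k(0, 0)   [R4 at 2]
4. k(0, 0)  →  0   [R4 at ε]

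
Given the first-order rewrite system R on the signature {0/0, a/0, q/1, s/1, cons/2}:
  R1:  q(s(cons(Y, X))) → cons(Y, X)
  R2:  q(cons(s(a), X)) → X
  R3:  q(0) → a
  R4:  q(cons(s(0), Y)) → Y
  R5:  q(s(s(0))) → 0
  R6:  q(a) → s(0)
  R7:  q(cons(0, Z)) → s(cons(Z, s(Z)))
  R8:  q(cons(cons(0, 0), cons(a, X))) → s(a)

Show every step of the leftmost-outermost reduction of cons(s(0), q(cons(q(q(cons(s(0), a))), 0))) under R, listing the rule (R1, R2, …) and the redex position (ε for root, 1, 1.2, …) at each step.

1. cons(s(0), q(cons(q(q(cons(s(0), a))), 0)))  →  cons(s(0), q(cons(q(a), 0)))   [R4 at 2.1.1.1]
2. cons(s(0), q(cons(q(a), 0)))  →  cons(s(0), q(cons(s(0), 0)))   [R6 at 2.1.1]
3. cons(s(0), q(cons(s(0), 0)))  →  cons(s(0), 0)   [R4 at 2]

cons(s(0), 0)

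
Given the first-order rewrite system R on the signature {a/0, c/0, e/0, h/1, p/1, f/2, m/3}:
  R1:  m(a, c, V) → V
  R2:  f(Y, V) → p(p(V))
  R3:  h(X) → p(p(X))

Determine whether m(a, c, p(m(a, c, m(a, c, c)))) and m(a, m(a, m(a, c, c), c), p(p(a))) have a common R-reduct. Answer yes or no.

Reduce t₁ = m(a, c, p(m(a, c, m(a, c, c)))):
1. m(a, c, p(m(a, c, m(a, c, c))))  →  p(m(a, c, m(a, c, c)))   [R1 at ε]
2. p(m(a, c, m(a, c, c)))  →  p(m(a, c, c))   [R1 at 1]
3. p(m(a, c, c))  →  p(c)   [R1 at 1]

Reduce t₂ = m(a, m(a, m(a, c, c), c), p(p(a))):
1. m(a, m(a, m(a, c, c), c), p(p(a)))  →  m(a, m(a, c, c), p(p(a)))   [R1 at 2.2]
2. m(a, m(a, c, c), p(p(a)))  →  m(a, c, p(p(a)))   [R1 at 2]
3. m(a, c, p(p(a)))  →  p(p(a))   [R1 at ε]

no — NF(t₁) = p(c), NF(t₂) = p(p(a))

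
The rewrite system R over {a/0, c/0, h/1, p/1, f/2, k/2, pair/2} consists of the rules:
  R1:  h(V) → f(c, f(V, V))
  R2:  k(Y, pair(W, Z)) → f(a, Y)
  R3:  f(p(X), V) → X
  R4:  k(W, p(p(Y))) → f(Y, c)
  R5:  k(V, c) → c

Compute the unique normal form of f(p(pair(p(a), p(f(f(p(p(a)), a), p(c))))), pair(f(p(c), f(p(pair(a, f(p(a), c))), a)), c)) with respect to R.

pair(p(a), p(a))

1. f(p(pair(p(a), p(f(f(p(p(a)), a), p(c))))), pair(f(p(c), f(p(pair(a, f(p(a), c))), a)), c))  →  pair(p(a), p(f(f(p(p(a)), a), p(c))))   [R3 at ε]
2. pair(p(a), p(f(f(p(p(a)), a), p(c))))  →  pair(p(a), p(f(p(a), p(c))))   [R3 at 2.1.1]
3. pair(p(a), p(f(p(a), p(c))))  →  pair(p(a), p(a))   [R3 at 2.1]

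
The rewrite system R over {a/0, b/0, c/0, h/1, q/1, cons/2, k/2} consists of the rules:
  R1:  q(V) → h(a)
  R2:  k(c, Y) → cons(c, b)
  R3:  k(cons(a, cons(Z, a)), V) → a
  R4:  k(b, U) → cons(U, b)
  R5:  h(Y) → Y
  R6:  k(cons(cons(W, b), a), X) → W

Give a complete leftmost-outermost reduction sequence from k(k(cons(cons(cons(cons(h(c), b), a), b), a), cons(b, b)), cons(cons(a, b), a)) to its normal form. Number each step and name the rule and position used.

c

1. k(k(cons(cons(cons(cons(h(c), b), a), b), a), cons(b, b)), cons(cons(a, b), a))  →  k(cons(cons(h(c), b), a), cons(cons(a, b), a))   [R6 at 1]
2. k(cons(cons(h(c), b), a), cons(cons(a, b), a))  →  h(c)   [R6 at ε]
3. h(c)  →  c   [R5 at ε]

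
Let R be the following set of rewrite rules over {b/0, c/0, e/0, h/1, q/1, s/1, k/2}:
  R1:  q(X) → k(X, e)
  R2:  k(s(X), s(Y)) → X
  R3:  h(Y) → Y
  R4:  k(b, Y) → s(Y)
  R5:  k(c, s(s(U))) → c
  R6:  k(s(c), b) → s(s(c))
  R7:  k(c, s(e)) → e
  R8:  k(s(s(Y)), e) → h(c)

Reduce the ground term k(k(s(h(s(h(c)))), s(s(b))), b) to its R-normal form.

1. k(k(s(h(s(h(c)))), s(s(b))), b)  →  k(h(s(h(c))), b)   [R2 at 1]
2. k(h(s(h(c))), b)  →  k(s(h(c)), b)   [R3 at 1]
3. k(s(h(c)), b)  →  k(s(c), b)   [R3 at 1.1]
4. k(s(c), b)  →  s(s(c))   [R6 at ε]

s(s(c))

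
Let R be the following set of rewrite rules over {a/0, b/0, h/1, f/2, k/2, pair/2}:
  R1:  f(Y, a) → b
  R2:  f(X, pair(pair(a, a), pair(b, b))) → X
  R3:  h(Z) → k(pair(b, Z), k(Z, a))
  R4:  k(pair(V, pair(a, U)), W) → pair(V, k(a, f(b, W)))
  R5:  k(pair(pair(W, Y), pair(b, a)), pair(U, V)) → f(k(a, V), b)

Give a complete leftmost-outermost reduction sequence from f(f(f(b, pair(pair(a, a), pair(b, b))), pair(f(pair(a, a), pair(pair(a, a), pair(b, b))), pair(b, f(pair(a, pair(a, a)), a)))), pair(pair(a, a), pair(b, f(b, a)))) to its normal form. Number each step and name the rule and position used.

b

1. f(f(f(b, pair(pair(a, a), pair(b, b))), pair(f(pair(a, a), pair(pair(a, a), pair(b, b))), pair(b, f(pair(a, pair(a, a)), a)))), pair(pair(a, a), pair(b, f(b, a))))  →  f(f(b, pair(f(pair(a, a), pair(pair(a, a), pair(b, b))), pair(b, f(pair(a, pair(a, a)), a)))), pair(pair(a, a), pair(b, f(b, a))))   [R2 at 1.1]
2. f(f(b, pair(f(pair(a, a), pair(pair(a, a), pair(b, b))), pair(b, f(pair(a, pair(a, a)), a)))), pair(pair(a, a), pair(b, f(b, a))))  →  f(f(b, pair(pair(a, a), pair(b, f(pair(a, pair(a, a)), a)))), pair(pair(a, a), pair(b, f(b, a))))   [R2 at 1.2.1]
3. f(f(b, pair(pair(a, a), pair(b, f(pair(a, pair(a, a)), a)))), pair(pair(a, a), pair(b, f(b, a))))  →  f(f(b, pair(pair(a, a), pair(b, b))), pair(pair(a, a), pair(b, f(b, a))))   [R1 at 1.2.2.2]
4. f(f(b, pair(pair(a, a), pair(b, b))), pair(pair(a, a), pair(b, f(b, a))))  →  f(b, pair(pair(a, a), pair(b, f(b, a))))   [R2 at 1]
5. f(b, pair(pair(a, a), pair(b, f(b, a))))  →  f(b, pair(pair(a, a), pair(b, b)))   [R1 at 2.2.2]
6. f(b, pair(pair(a, a), pair(b, b)))  →  b   [R2 at ε]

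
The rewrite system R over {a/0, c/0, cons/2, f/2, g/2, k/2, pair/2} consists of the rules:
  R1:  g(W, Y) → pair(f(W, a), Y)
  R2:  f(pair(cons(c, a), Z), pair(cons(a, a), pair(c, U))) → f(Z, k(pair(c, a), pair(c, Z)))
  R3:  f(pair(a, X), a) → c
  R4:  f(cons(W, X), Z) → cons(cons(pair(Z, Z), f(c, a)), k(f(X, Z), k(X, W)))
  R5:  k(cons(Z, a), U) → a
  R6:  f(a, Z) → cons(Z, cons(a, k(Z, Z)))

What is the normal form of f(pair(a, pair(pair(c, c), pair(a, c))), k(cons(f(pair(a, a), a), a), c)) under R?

c

1. f(pair(a, pair(pair(c, c), pair(a, c))), k(cons(f(pair(a, a), a), a), c))  →  f(pair(a, pair(pair(c, c), pair(a, c))), a)   [R5 at 2]
2. f(pair(a, pair(pair(c, c), pair(a, c))), a)  →  c   [R3 at ε]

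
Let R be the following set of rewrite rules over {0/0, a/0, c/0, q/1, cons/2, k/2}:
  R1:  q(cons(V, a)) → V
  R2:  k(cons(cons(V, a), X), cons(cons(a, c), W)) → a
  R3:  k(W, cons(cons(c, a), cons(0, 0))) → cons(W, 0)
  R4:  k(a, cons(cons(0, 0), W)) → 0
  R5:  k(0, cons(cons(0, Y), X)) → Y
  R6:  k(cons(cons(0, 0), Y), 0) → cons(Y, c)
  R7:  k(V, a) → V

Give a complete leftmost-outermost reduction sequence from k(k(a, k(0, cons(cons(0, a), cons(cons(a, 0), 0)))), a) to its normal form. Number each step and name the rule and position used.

a

1. k(k(a, k(0, cons(cons(0, a), cons(cons(a, 0), 0)))), a)  →  k(a, k(0, cons(cons(0, a), cons(cons(a, 0), 0))))   [R7 at ε]
2. k(a, k(0, cons(cons(0, a), cons(cons(a, 0), 0))))  →  k(a, a)   [R5 at 2]
3. k(a, a)  →  a   [R7 at ε]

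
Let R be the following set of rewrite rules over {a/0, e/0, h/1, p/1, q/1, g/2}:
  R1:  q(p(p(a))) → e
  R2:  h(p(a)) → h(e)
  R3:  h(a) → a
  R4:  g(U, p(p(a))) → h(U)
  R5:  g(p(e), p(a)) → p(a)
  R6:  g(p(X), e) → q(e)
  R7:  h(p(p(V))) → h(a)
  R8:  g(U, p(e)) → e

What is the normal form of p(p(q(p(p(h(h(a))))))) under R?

1. p(p(q(p(p(h(h(a)))))))  →  p(p(q(p(p(h(a))))))   [R3 at 1.1.1.1.1.1]
2. p(p(q(p(p(h(a))))))  →  p(p(q(p(p(a)))))   [R3 at 1.1.1.1.1]
3. p(p(q(p(p(a)))))  →  p(p(e))   [R1 at 1.1]

p(p(e))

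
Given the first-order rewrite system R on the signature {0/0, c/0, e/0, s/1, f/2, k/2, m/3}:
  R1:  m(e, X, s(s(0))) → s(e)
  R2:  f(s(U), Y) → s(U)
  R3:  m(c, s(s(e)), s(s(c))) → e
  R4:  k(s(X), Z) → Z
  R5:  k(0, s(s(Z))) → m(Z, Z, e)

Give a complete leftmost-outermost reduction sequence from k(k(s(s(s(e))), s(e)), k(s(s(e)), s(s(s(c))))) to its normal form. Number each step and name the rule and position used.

s(s(s(c)))

1. k(k(s(s(s(e))), s(e)), k(s(s(e)), s(s(s(c)))))  →  k(s(e), k(s(s(e)), s(s(s(c)))))   [R4 at 1]
2. k(s(e), k(s(s(e)), s(s(s(c)))))  →  k(s(s(e)), s(s(s(c))))   [R4 at ε]
3. k(s(s(e)), s(s(s(c))))  →  s(s(s(c)))   [R4 at ε]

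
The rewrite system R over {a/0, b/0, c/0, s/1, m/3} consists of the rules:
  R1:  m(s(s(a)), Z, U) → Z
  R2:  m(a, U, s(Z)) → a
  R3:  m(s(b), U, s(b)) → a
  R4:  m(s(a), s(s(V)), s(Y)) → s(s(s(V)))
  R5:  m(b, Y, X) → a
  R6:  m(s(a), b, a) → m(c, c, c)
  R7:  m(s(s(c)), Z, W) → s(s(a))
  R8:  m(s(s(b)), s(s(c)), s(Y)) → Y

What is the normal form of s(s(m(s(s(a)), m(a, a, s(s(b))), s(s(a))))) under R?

1. s(s(m(s(s(a)), m(a, a, s(s(b))), s(s(a)))))  →  s(s(m(a, a, s(s(b)))))   [R1 at 1.1]
2. s(s(m(a, a, s(s(b)))))  →  s(s(a))   [R2 at 1.1]

s(s(a))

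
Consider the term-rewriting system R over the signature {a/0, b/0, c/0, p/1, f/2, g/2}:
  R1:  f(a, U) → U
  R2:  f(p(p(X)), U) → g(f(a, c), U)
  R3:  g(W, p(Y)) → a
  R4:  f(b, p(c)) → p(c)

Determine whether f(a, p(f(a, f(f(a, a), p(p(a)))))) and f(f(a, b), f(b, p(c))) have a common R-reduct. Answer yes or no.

Reduce t₁ = f(a, p(f(a, f(f(a, a), p(p(a)))))):
1. f(a, p(f(a, f(f(a, a), p(p(a))))))  →  p(f(a, f(f(a, a), p(p(a)))))   [R1 at ε]
2. p(f(a, f(f(a, a), p(p(a)))))  →  p(f(f(a, a), p(p(a))))   [R1 at 1]
3. p(f(f(a, a), p(p(a))))  →  p(f(a, p(p(a))))   [R1 at 1.1]
4. p(f(a, p(p(a))))  →  p(p(p(a)))   [R1 at 1]

Reduce t₂ = f(f(a, b), f(b, p(c))):
1. f(f(a, b), f(b, p(c)))  →  f(b, f(b, p(c)))   [R1 at 1]
2. f(b, f(b, p(c)))  →  f(b, p(c))   [R4 at 2]
3. f(b, p(c))  →  p(c)   [R4 at ε]

no — NF(t₁) = p(p(p(a))), NF(t₂) = p(c)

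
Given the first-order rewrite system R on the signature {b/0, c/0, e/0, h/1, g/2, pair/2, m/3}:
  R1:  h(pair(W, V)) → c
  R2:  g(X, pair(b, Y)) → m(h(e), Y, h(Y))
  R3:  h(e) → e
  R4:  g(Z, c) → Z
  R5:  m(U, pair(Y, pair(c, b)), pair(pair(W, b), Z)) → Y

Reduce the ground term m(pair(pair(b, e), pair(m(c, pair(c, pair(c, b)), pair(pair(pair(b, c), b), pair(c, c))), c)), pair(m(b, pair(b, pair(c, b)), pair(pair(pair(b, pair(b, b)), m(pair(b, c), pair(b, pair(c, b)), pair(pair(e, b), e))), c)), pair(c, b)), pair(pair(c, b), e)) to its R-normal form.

b

1. m(pair(pair(b, e), pair(m(c, pair(c, pair(c, b)), pair(pair(pair(b, c), b), pair(c, c))), c)), pair(m(b, pair(b, pair(c, b)), pair(pair(pair(b, pair(b, b)), m(pair(b, c), pair(b, pair(c, b)), pair(pair(e, b), e))), c)), pair(c, b)), pair(pair(c, b), e))  →  m(b, pair(b, pair(c, b)), pair(pair(pair(b, pair(b, b)), m(pair(b, c), pair(b, pair(c, b)), pair(pair(e, b), e))), c))   [R5 at ε]
2. m(b, pair(b, pair(c, b)), pair(pair(pair(b, pair(b, b)), m(pair(b, c), pair(b, pair(c, b)), pair(pair(e, b), e))), c))  →  m(b, pair(b, pair(c, b)), pair(pair(pair(b, pair(b, b)), b), c))   [R5 at 3.1.2]
3. m(b, pair(b, pair(c, b)), pair(pair(pair(b, pair(b, b)), b), c))  →  b   [R5 at ε]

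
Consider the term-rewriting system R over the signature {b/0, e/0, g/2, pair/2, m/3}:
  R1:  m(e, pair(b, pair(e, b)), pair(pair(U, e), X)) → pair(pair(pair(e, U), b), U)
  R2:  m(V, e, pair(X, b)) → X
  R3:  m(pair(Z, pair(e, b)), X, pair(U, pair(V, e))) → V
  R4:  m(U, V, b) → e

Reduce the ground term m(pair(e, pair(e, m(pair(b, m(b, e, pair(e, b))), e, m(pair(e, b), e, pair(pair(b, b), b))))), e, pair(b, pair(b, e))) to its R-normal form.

b

1. m(pair(e, pair(e, m(pair(b, m(b, e, pair(e, b))), e, m(pair(e, b), e, pair(pair(b, b), b))))), e, pair(b, pair(b, e)))  →  m(pair(e, pair(e, m(pair(b, e), e, m(pair(e, b), e, pair(pair(b, b), b))))), e, pair(b, pair(b, e)))   [R2 at 1.2.2.1.2]
2. m(pair(e, pair(e, m(pair(b, e), e, m(pair(e, b), e, pair(pair(b, b), b))))), e, pair(b, pair(b, e)))  →  m(pair(e, pair(e, m(pair(b, e), e, pair(b, b)))), e, pair(b, pair(b, e)))   [R2 at 1.2.2.3]
3. m(pair(e, pair(e, m(pair(b, e), e, pair(b, b)))), e, pair(b, pair(b, e)))  →  m(pair(e, pair(e, b)), e, pair(b, pair(b, e)))   [R2 at 1.2.2]
4. m(pair(e, pair(e, b)), e, pair(b, pair(b, e)))  →  b   [R3 at ε]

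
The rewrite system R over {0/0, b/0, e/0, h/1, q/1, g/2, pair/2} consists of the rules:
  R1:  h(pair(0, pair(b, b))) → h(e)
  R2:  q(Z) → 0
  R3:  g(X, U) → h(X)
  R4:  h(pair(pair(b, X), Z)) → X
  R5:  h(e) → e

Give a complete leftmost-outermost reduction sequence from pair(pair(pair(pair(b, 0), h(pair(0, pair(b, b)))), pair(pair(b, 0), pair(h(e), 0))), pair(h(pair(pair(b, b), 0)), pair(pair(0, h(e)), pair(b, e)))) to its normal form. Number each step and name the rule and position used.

pair(pair(pair(pair(b, 0), e), pair(pair(b, 0), pair(e, 0))), pair(b, pair(pair(0, e), pair(b, e))))

1. pair(pair(pair(pair(b, 0), h(pair(0, pair(b, b)))), pair(pair(b, 0), pair(h(e), 0))), pair(h(pair(pair(b, b), 0)), pair(pair(0, h(e)), pair(b, e))))  →  pair(pair(pair(pair(b, 0), h(e)), pair(pair(b, 0), pair(h(e), 0))), pair(h(pair(pair(b, b), 0)), pair(pair(0, h(e)), pair(b, e))))   [R1 at 1.1.2]
2. pair(pair(pair(pair(b, 0), h(e)), pair(pair(b, 0), pair(h(e), 0))), pair(h(pair(pair(b, b), 0)), pair(pair(0, h(e)), pair(b, e))))  →  pair(pair(pair(pair(b, 0), e), pair(pair(b, 0), pair(h(e), 0))), pair(h(pair(pair(b, b), 0)), pair(pair(0, h(e)), pair(b, e))))   [R5 at 1.1.2]
3. pair(pair(pair(pair(b, 0), e), pair(pair(b, 0), pair(h(e), 0))), pair(h(pair(pair(b, b), 0)), pair(pair(0, h(e)), pair(b, e))))  →  pair(pair(pair(pair(b, 0), e), pair(pair(b, 0), pair(e, 0))), pair(h(pair(pair(b, b), 0)), pair(pair(0, h(e)), pair(b, e))))   [R5 at 1.2.2.1]
4. pair(pair(pair(pair(b, 0), e), pair(pair(b, 0), pair(e, 0))), pair(h(pair(pair(b, b), 0)), pair(pair(0, h(e)), pair(b, e))))  →  pair(pair(pair(pair(b, 0), e), pair(pair(b, 0), pair(e, 0))), pair(b, pair(pair(0, h(e)), pair(b, e))))   [R4 at 2.1]
5. pair(pair(pair(pair(b, 0), e), pair(pair(b, 0), pair(e, 0))), pair(b, pair(pair(0, h(e)), pair(b, e))))  →  pair(pair(pair(pair(b, 0), e), pair(pair(b, 0), pair(e, 0))), pair(b, pair(pair(0, e), pair(b, e))))   [R5 at 2.2.1.2]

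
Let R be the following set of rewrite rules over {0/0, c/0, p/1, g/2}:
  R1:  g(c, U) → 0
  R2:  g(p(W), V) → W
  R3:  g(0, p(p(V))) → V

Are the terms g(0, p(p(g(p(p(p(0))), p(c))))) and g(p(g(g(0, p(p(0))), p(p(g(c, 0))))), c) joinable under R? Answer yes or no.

no — NF(t₁) = p(p(0)), NF(t₂) = 0

Reduce t₁ = g(0, p(p(g(p(p(p(0))), p(c))))):
1. g(0, p(p(g(p(p(p(0))), p(c)))))  →  g(p(p(p(0))), p(c))   [R3 at ε]
2. g(p(p(p(0))), p(c))  →  p(p(0))   [R2 at ε]

Reduce t₂ = g(p(g(g(0, p(p(0))), p(p(g(c, 0))))), c):
1. g(p(g(g(0, p(p(0))), p(p(g(c, 0))))), c)  →  g(g(0, p(p(0))), p(p(g(c, 0))))   [R2 at ε]
2. g(g(0, p(p(0))), p(p(g(c, 0))))  →  g(0, p(p(g(c, 0))))   [R3 at 1]
3. g(0, p(p(g(c, 0))))  →  g(c, 0)   [R3 at ε]
4. g(c, 0)  →  0   [R1 at ε]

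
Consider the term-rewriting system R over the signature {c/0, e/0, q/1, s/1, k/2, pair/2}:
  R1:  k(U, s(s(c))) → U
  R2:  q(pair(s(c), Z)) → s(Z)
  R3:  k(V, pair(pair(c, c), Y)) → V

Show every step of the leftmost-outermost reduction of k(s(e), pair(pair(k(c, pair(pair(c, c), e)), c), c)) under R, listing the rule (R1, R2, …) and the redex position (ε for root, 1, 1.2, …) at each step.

1. k(s(e), pair(pair(k(c, pair(pair(c, c), e)), c), c))  →  k(s(e), pair(pair(c, c), c))   [R3 at 2.1.1]
2. k(s(e), pair(pair(c, c), c))  →  s(e)   [R3 at ε]

s(e)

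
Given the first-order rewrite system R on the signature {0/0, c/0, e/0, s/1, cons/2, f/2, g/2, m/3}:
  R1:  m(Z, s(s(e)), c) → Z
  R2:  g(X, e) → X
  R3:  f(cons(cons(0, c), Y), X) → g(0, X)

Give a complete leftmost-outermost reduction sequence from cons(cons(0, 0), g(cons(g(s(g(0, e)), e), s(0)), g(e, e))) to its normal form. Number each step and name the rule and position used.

cons(cons(0, 0), cons(s(0), s(0)))

1. cons(cons(0, 0), g(cons(g(s(g(0, e)), e), s(0)), g(e, e)))  →  cons(cons(0, 0), g(cons(s(g(0, e)), s(0)), g(e, e)))   [R2 at 2.1.1]
2. cons(cons(0, 0), g(cons(s(g(0, e)), s(0)), g(e, e)))  →  cons(cons(0, 0), g(cons(s(0), s(0)), g(e, e)))   [R2 at 2.1.1.1]
3. cons(cons(0, 0), g(cons(s(0), s(0)), g(e, e)))  →  cons(cons(0, 0), g(cons(s(0), s(0)), e))   [R2 at 2.2]
4. cons(cons(0, 0), g(cons(s(0), s(0)), e))  →  cons(cons(0, 0), cons(s(0), s(0)))   [R2 at 2]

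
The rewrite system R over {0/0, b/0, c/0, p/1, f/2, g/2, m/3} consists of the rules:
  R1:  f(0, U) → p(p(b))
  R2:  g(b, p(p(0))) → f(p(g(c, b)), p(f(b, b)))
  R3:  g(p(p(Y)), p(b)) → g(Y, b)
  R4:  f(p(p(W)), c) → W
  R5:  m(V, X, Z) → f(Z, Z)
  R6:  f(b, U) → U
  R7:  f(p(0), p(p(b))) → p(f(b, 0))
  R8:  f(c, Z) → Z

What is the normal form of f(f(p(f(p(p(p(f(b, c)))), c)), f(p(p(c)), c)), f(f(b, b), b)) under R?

1. f(f(p(f(p(p(p(f(b, c)))), c)), f(p(p(c)), c)), f(f(b, b), b))  →  f(f(p(p(f(b, c))), f(p(p(c)), c)), f(f(b, b), b))   [R4 at 1.1.1]
2. f(f(p(p(f(b, c))), f(p(p(c)), c)), f(f(b, b), b))  →  f(f(p(p(c)), f(p(p(c)), c)), f(f(b, b), b))   [R6 at 1.1.1.1]
3. f(f(p(p(c)), f(p(p(c)), c)), f(f(b, b), b))  →  f(f(p(p(c)), c), f(f(b, b), b))   [R4 at 1.2]
4. f(f(p(p(c)), c), f(f(b, b), b))  →  f(c, f(f(b, b), b))   [R4 at 1]
5. f(c, f(f(b, b), b))  →  f(f(b, b), b)   [R8 at ε]
6. f(f(b, b), b)  →  f(b, b)   [R6 at 1]
7. f(b, b)  →  b   [R6 at ε]

b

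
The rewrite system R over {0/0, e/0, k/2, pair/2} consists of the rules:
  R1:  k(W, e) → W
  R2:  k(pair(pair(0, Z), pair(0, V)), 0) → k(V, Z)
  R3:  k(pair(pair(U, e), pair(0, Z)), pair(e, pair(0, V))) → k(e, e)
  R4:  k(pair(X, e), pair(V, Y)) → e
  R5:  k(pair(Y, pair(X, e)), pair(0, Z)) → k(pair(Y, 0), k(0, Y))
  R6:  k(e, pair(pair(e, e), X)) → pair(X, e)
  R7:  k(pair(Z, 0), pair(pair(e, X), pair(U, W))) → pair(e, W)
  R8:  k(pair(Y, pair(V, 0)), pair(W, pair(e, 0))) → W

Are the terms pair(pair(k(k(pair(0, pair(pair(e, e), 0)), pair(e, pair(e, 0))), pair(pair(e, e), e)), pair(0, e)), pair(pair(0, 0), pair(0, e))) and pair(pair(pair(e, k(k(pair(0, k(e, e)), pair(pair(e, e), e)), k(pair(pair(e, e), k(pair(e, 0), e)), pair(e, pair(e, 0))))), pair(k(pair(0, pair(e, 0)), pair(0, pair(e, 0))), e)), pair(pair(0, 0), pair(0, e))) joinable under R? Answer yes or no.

Reduce t₁ = pair(pair(k(k(pair(0, pair(pair(e, e), 0)), pair(e, pair(e, 0))), pair(pair(e, e), e)), pair(0, e)), pair(pair(0, 0), pair(0, e))):
1. pair(pair(k(k(pair(0, pair(pair(e, e), 0)), pair(e, pair(e, 0))), pair(pair(e, e), e)), pair(0, e)), pair(pair(0, 0), pair(0, e)))  →  pair(pair(k(e, pair(pair(e, e), e)), pair(0, e)), pair(pair(0, 0), pair(0, e)))   [R8 at 1.1.1]
2. pair(pair(k(e, pair(pair(e, e), e)), pair(0, e)), pair(pair(0, 0), pair(0, e)))  →  pair(pair(pair(e, e), pair(0, e)), pair(pair(0, 0), pair(0, e)))   [R6 at 1.1]

Reduce t₂ = pair(pair(pair(e, k(k(pair(0, k(e, e)), pair(pair(e, e), e)), k(pair(pair(e, e), k(pair(e, 0), e)), pair(e, pair(e, 0))))), pair(k(pair(0, pair(e, 0)), pair(0, pair(e, 0))), e)), pair(pair(0, 0), pair(0, e))):
1. pair(pair(pair(e, k(k(pair(0, k(e, e)), pair(pair(e, e), e)), k(pair(pair(e, e), k(pair(e, 0), e)), pair(e, pair(e, 0))))), pair(k(pair(0, pair(e, 0)), pair(0, pair(e, 0))), e)), pair(pair(0, 0), pair(0, e)))  →  pair(pair(pair(e, k(k(pair(0, e), pair(pair(e, e), e)), k(pair(pair(e, e), k(pair(e, 0), e)), pair(e, pair(e, 0))))), pair(k(pair(0, pair(e, 0)), pair(0, pair(e, 0))), e)), pair(pair(0, 0), pair(0, e)))   [R1 at 1.1.2.1.1.2]
2. pair(pair(pair(e, k(k(pair(0, e), pair(pair(e, e), e)), k(pair(pair(e, e), k(pair(e, 0), e)), pair(e, pair(e, 0))))), pair(k(pair(0, pair(e, 0)), pair(0, pair(e, 0))), e)), pair(pair(0, 0), pair(0, e)))  →  pair(pair(pair(e, k(e, k(pair(pair(e, e), k(pair(e, 0), e)), pair(e, pair(e, 0))))), pair(k(pair(0, pair(e, 0)), pair(0, pair(e, 0))), e)), pair(pair(0, 0), pair(0, e)))   [R4 at 1.1.2.1]
3. pair(pair(pair(e, k(e, k(pair(pair(e, e), k(pair(e, 0), e)), pair(e, pair(e, 0))))), pair(k(pair(0, pair(e, 0)), pair(0, pair(e, 0))), e)), pair(pair(0, 0), pair(0, e)))  →  pair(pair(pair(e, k(e, k(pair(pair(e, e), pair(e, 0)), pair(e, pair(e, 0))))), pair(k(pair(0, pair(e, 0)), pair(0, pair(e, 0))), e)), pair(pair(0, 0), pair(0, e)))   [R1 at 1.1.2.2.1.2]
4. pair(pair(pair(e, k(e, k(pair(pair(e, e), pair(e, 0)), pair(e, pair(e, 0))))), pair(k(pair(0, pair(e, 0)), pair(0, pair(e, 0))), e)), pair(pair(0, 0), pair(0, e)))  →  pair(pair(pair(e, k(e, e)), pair(k(pair(0, pair(e, 0)), pair(0, pair(e, 0))), e)), pair(pair(0, 0), pair(0, e)))   [R8 at 1.1.2.2]
5. pair(pair(pair(e, k(e, e)), pair(k(pair(0, pair(e, 0)), pair(0, pair(e, 0))), e)), pair(pair(0, 0), pair(0, e)))  →  pair(pair(pair(e, e), pair(k(pair(0, pair(e, 0)), pair(0, pair(e, 0))), e)), pair(pair(0, 0), pair(0, e)))   [R1 at 1.1.2]
6. pair(pair(pair(e, e), pair(k(pair(0, pair(e, 0)), pair(0, pair(e, 0))), e)), pair(pair(0, 0), pair(0, e)))  →  pair(pair(pair(e, e), pair(0, e)), pair(pair(0, 0), pair(0, e)))   [R8 at 1.2.1]

yes — NF(t₁) = pair(pair(pair(e, e), pair(0, e)), pair(pair(0, 0), pair(0, e))), NF(t₂) = pair(pair(pair(e, e), pair(0, e)), pair(pair(0, 0), pair(0, e)))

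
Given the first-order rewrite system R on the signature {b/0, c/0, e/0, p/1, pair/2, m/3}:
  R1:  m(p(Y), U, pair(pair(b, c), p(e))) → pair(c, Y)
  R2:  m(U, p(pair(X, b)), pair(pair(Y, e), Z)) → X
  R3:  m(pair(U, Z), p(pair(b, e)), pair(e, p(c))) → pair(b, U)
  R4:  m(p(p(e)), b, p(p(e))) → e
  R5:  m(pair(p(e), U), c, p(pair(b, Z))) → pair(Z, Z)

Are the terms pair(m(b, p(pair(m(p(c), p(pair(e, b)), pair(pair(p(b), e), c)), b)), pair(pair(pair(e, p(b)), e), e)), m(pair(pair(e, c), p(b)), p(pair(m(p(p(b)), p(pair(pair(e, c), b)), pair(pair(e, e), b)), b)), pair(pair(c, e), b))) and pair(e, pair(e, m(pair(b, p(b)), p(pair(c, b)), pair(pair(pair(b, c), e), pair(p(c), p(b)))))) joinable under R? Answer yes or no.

yes — NF(t₁) = pair(e, pair(e, c)), NF(t₂) = pair(e, pair(e, c))

Reduce t₁ = pair(m(b, p(pair(m(p(c), p(pair(e, b)), pair(pair(p(b), e), c)), b)), pair(pair(pair(e, p(b)), e), e)), m(pair(pair(e, c), p(b)), p(pair(m(p(p(b)), p(pair(pair(e, c), b)), pair(pair(e, e), b)), b)), pair(pair(c, e), b))):
1. pair(m(b, p(pair(m(p(c), p(pair(e, b)), pair(pair(p(b), e), c)), b)), pair(pair(pair(e, p(b)), e), e)), m(pair(pair(e, c), p(b)), p(pair(m(p(p(b)), p(pair(pair(e, c), b)), pair(pair(e, e), b)), b)), pair(pair(c, e), b)))  →  pair(m(p(c), p(pair(e, b)), pair(pair(p(b), e), c)), m(pair(pair(e, c), p(b)), p(pair(m(p(p(b)), p(pair(pair(e, c), b)), pair(pair(e, e), b)), b)), pair(pair(c, e), b)))   [R2 at 1]
2. pair(m(p(c), p(pair(e, b)), pair(pair(p(b), e), c)), m(pair(pair(e, c), p(b)), p(pair(m(p(p(b)), p(pair(pair(e, c), b)), pair(pair(e, e), b)), b)), pair(pair(c, e), b)))  →  pair(e, m(pair(pair(e, c), p(b)), p(pair(m(p(p(b)), p(pair(pair(e, c), b)), pair(pair(e, e), b)), b)), pair(pair(c, e), b)))   [R2 at 1]
3. pair(e, m(pair(pair(e, c), p(b)), p(pair(m(p(p(b)), p(pair(pair(e, c), b)), pair(pair(e, e), b)), b)), pair(pair(c, e), b)))  →  pair(e, m(p(p(b)), p(pair(pair(e, c), b)), pair(pair(e, e), b)))   [R2 at 2]
4. pair(e, m(p(p(b)), p(pair(pair(e, c), b)), pair(pair(e, e), b)))  →  pair(e, pair(e, c))   [R2 at 2]

Reduce t₂ = pair(e, pair(e, m(pair(b, p(b)), p(pair(c, b)), pair(pair(pair(b, c), e), pair(p(c), p(b)))))):
1. pair(e, pair(e, m(pair(b, p(b)), p(pair(c, b)), pair(pair(pair(b, c), e), pair(p(c), p(b))))))  →  pair(e, pair(e, c))   [R2 at 2.2]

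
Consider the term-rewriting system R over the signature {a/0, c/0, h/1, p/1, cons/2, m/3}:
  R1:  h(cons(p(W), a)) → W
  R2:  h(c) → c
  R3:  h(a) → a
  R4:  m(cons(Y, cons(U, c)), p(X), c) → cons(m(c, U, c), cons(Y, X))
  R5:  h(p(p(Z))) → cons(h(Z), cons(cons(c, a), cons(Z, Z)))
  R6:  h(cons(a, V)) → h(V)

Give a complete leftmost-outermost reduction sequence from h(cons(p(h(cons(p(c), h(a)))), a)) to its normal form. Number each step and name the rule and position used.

c

1. h(cons(p(h(cons(p(c), h(a)))), a))  →  h(cons(p(c), h(a)))   [R1 at ε]
2. h(cons(p(c), h(a)))  →  h(cons(p(c), a))   [R3 at 1.2]
3. h(cons(p(c), a))  →  c   [R1 at ε]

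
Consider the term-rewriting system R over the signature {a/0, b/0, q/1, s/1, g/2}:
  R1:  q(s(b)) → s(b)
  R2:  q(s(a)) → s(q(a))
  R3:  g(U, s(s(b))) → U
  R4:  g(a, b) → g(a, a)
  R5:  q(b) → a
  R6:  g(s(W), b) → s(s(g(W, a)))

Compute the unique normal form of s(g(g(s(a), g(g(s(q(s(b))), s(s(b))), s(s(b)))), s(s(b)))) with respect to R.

1. s(g(g(s(a), g(g(s(q(s(b))), s(s(b))), s(s(b)))), s(s(b))))  →  s(g(s(a), g(g(s(q(s(b))), s(s(b))), s(s(b)))))   [R3 at 1]
2. s(g(s(a), g(g(s(q(s(b))), s(s(b))), s(s(b)))))  →  s(g(s(a), g(s(q(s(b))), s(s(b)))))   [R3 at 1.2]
3. s(g(s(a), g(s(q(s(b))), s(s(b)))))  →  s(g(s(a), s(q(s(b)))))   [R3 at 1.2]
4. s(g(s(a), s(q(s(b)))))  →  s(g(s(a), s(s(b))))   [R1 at 1.2.1]
5. s(g(s(a), s(s(b))))  →  s(s(a))   [R3 at 1]

s(s(a))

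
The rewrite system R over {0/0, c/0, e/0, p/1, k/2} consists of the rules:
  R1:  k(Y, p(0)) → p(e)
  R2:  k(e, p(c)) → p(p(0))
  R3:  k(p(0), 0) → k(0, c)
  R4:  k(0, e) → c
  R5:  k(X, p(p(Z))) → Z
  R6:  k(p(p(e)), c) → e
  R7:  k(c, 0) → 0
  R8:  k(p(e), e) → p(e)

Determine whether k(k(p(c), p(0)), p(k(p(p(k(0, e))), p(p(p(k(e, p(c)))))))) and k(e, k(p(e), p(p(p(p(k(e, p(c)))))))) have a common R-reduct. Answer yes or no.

yes — NF(t₁) = p(p(0)), NF(t₂) = p(p(0))

Reduce t₁ = k(k(p(c), p(0)), p(k(p(p(k(0, e))), p(p(p(k(e, p(c)))))))):
1. k(k(p(c), p(0)), p(k(p(p(k(0, e))), p(p(p(k(e, p(c))))))))  →  k(p(e), p(k(p(p(k(0, e))), p(p(p(k(e, p(c))))))))   [R1 at 1]
2. k(p(e), p(k(p(p(k(0, e))), p(p(p(k(e, p(c))))))))  →  k(p(e), p(p(k(e, p(c)))))   [R5 at 2.1]
3. k(p(e), p(p(k(e, p(c)))))  →  k(e, p(c))   [R5 at ε]
4. k(e, p(c))  →  p(p(0))   [R2 at ε]

Reduce t₂ = k(e, k(p(e), p(p(p(p(k(e, p(c)))))))):
1. k(e, k(p(e), p(p(p(p(k(e, p(c))))))))  →  k(e, p(p(k(e, p(c)))))   [R5 at 2]
2. k(e, p(p(k(e, p(c)))))  →  k(e, p(c))   [R5 at ε]
3. k(e, p(c))  →  p(p(0))   [R2 at ε]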